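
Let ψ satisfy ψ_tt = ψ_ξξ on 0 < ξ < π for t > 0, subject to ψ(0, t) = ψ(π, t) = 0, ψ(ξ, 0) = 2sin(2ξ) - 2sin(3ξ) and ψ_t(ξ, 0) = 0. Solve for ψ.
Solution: Using separation of variables ψ = X(ξ)T(t):
Eigenfunctions: sin(nξ), n = 1, 2, 3, ...
General solution: ψ(ξ, t) = Σ [A_n cos(n t) + B_n sin(n t)] sin(nξ)
From ψ(ξ,0) = 2sin(2ξ) - 2sin(3ξ): A_2=2, A_3=-2. From ψ_t(ξ,0) = 0: all B_n = 0.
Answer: ψ(ξ, t) = 2sin(2ξ)cos(2t) - 2sin(3ξ)cos(3t)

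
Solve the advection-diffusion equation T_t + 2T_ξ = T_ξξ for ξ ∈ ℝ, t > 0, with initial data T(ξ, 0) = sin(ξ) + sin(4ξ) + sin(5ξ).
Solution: Moving frame: η = ξ - 2t, σ = t, T = u(η,σ), so T_t = u_σ - 2u_η and T_ξξ = u_ηη.
Hence T_t + 2T_ξ = u_σ and the PDE becomes the heat equation u_σ = u_ηη on η ∈ ℝ.
Initial data: u(η,0) = T(η,0) = sin(η) + sin(4η) + sin(5η). Each mode sin(nη) decays as exp(-n²σ) on ℝ, so u(η,σ) = Σ c_n exp(-n²σ) sin(nη) with c_1=1, c_4=1, c_5=1: u(η,σ) = exp(-σ)sin(η) + exp(-16σ)sin(4η) + exp(-25σ)sin(5η).
Substituting back: T(ξ,t) = u(ξ - 2t, t).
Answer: T(ξ, t) = -exp(-t)sin(2t - ξ) - exp(-16t)sin(8t - 4ξ) - exp(-25t)sin(10t - 5ξ)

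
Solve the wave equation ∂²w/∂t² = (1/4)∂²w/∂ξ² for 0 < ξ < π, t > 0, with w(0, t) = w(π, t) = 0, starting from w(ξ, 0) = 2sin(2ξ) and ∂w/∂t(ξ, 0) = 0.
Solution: Using separation of variables w = X(ξ)T(t):
Eigenfunctions: sin(nξ), n = 1, 2, 3, ...
General solution: w(ξ, t) = Σ [A_n cos(n t/2) + B_n sin(n t/2)] sin(nξ)
From w(ξ,0) = 2sin(2ξ): A_2=2. From w_t(ξ,0) = 0: all B_n = 0.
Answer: w(ξ, t) = 2sin(2ξ)cos(t)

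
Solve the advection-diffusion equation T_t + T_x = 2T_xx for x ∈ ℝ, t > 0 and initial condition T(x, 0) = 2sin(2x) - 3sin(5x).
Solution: Moving frame: η = x - t, σ = t, T = u(η,σ), so T_t = u_σ - u_η and T_xx = u_ηη.
Hence T_t + T_x = u_σ and the PDE becomes the heat equation u_σ = 2u_ηη on η ∈ ℝ.
Initial data: u(η,0) = T(η,0) = 2sin(2η) - 3sin(5η). Each mode sin(nη) decays as exp(-2n²σ) on ℝ, so u(η,σ) = Σ c_n exp(-2n²σ) sin(nη) with c_2=2, c_5=-3: u(η,σ) = 2exp(-8σ)sin(2η) - 3exp(-50σ)sin(5η).
Substituting back: T(x,t) = u(x - t, t).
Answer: T(x, t) = -2exp(-8t)sin(2t - 2x) + 3exp(-50t)sin(5t - 5x)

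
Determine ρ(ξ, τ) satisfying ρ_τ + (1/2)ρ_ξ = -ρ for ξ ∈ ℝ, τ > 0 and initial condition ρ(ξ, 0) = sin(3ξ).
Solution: Substitute ρ = exp(-τ)u.
Then ρ_τ = exp(-τ)(u_τ - u), ρ_ξ = exp(-τ)u_ξ; substituting and dividing by exp(-τ), the lower-order terms cancel: u_τ + (1/2)u_ξ = 0 (standard advection equation).
Data for u: u(ξ,0) = ρ(ξ,0) = sin(3ξ).
By characteristics (dξ/dτ = 1/2), u(ξ,τ) = f(ξ - (1/2)τ) with f = u(·, 0).
So u(ξ,τ) = sin(3ξ - 3τ/2), and ρ(ξ,τ) = exp(-τ)u(ξ,τ).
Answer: ρ(ξ, τ) = exp(-τ)sin(3ξ - 3τ/2)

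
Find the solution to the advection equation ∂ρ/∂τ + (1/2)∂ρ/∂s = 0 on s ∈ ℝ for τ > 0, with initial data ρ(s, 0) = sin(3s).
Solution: By characteristics (ds/dτ = 1/2), ρ(s,τ) = f(s - (1/2)τ) with f = ρ(·, 0).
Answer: ρ(s, τ) = sin(3s - 3τ/2)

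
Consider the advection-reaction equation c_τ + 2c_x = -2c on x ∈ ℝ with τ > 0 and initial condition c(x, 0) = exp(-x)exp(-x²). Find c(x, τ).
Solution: Substitute c = exp(-x)u.
Then c_x = exp(-x)(u_x - u), c_τ = exp(-x)u_τ; substituting and dividing by exp(-x), the lower-order terms cancel: u_τ + 2u_x = 0 (standard advection equation).
Data for u: u(x,0) = exp(x)c(x,0) = exp(-x²).
By characteristics (dx/dτ = 2), u(x,τ) = f(x - 2τ) with f = u(·, 0).
So u(x,τ) = exp(-(x - 2τ)²), and c(x,τ) = exp(-x)u(x,τ).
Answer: c(x, τ) = exp(-x)exp(-(x - 2τ)²)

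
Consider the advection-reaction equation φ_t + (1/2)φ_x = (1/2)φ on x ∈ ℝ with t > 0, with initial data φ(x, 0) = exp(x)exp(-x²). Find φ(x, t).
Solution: Substitute φ = exp(x)u.
Then φ_x = exp(x)(u_x + u), φ_t = exp(x)u_t; substituting and dividing by exp(x), the lower-order terms cancel: u_t + (1/2)u_x = 0 (standard advection equation).
Data for u: u(x,0) = exp(-x)φ(x,0) = exp(-x²).
By characteristics (dx/dt = 1/2), u(x,t) = f(x - (1/2)t) with f = u(·, 0).
So u(x,t) = exp(-(-t/2 + x)²), and φ(x,t) = exp(x)u(x,t).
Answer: φ(x, t) = exp(x)exp(-(-t/2 + x)²)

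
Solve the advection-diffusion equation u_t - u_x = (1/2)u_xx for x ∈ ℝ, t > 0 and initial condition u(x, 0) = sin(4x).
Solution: Change to a moving frame: let η = x + t, σ = t and write u(x,t) = w(η,σ).
By the chain rule u_t = w_σ + w_η, u_x = w_η, u_xx = w_ηη.
Then u_t - u_x = w_σ: the advection term cancels and the PDE becomes the heat equation w_σ = (1/2)w_ηη on η ∈ ℝ.
Initial data: w(η,0) = u(η,0) = sin(4η).
On η ∈ ℝ each mode satisfies (sin(nη))″ = -n² sin(nη), so exp(-n²σ/2) sin(nη) solves the heat equation; by superposition w(η,σ) = Σ c_n exp(-n²σ/2) sin(nη).
Reading off the coefficients: c_4=1, so w(η,σ) = exp(-8σ)sin(4η).
Substituting back η = x + t, σ = t: u(x,t) = w(x + t, t).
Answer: u(x, t) = exp(-8t)sin(4t + 4x)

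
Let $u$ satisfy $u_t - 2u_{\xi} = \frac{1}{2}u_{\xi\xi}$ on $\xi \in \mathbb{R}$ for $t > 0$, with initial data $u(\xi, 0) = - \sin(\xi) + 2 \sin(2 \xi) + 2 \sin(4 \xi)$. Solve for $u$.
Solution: Change to a moving frame: let $\eta = \xi + 2t$, $\sigma = t$ and write $u(\xi,t) = w(\eta,\sigma)$.
By the chain rule $u_t = w_{\sigma} + 2w_{\eta}$, $u_{\xi} = w_{\eta}$, $u_{\xi\xi} = w_{\eta\eta}$.
Then $u_t - 2u_{\xi} = w_{\sigma}$: the advection term cancels and the PDE becomes the heat equation $w_{\sigma} = \frac{1}{2}w_{\eta\eta}$ on $\eta \in \mathbb{R}$.
Initial data: $w(\eta,0) = u(\eta,0) = - \sin(\eta) + 2 \sin(2 \eta) + 2 \sin(4 \eta)$.
On $\eta \in \mathbb{R}$ each mode satisfies $(\sin(n\eta))'' = -n^2 \sin(n\eta)$, so $e^{-n^2\sigma/2} \sin(n\eta)$ solves the heat equation; by superposition $w(\eta,\sigma) = \sum c_n e^{-n^2\sigma/2} \sin(n\eta)$.
Reading off the coefficients: $c_1=-1, c_2=2, c_4=2$, so $w(\eta,\sigma) = 2 e^{-2 \sigma} \sin(2 \eta) + 2 e^{-8 \sigma} \sin(4 \eta) - e^{-\sigma/2} \sin(\eta)$.
Substituting back $\eta = \xi + 2t$, $\sigma = t$: $u(\xi,t) = w(\xi + 2t, t)$.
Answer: $u(\xi, t) = 2 e^{-2 t} \sin(2 \xi + 4 t) + 2 e^{-8 t} \sin(4 \xi + 8 t) -  e^{-t/2} \sin(\xi + 2 t)$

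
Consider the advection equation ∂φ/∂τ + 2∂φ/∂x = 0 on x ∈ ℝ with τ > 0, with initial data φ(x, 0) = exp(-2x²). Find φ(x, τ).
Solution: By method of characteristics (waves move right with speed 2):
Along characteristics x - 2τ = const, φ is constant, so φ(x,τ) = f(x - 2τ) with f = φ(·, 0).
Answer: φ(x, τ) = exp(-2(x - 2τ)²)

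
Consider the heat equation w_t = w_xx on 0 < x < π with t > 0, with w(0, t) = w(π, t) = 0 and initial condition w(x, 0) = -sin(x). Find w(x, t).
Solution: Separating variables: w = Σ c_n exp(-n²t) sin(nx). From w(x,0) = -sin(x): c_1=-1.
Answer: w(x, t) = -exp(-t)sin(x)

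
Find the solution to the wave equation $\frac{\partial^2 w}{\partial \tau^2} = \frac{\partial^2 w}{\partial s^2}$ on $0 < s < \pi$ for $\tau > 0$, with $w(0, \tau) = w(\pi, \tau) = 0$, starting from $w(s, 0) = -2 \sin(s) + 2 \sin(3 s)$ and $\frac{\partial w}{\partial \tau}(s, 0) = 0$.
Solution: Using separation of variables $w = X(s)T(\tau)$:
Eigenfunctions: $\sin(ns)$, $n = 1, 2, 3, \ldots$
General solution: $w(s, \tau) = \sum [A_n \cos(n \tau) + B_n \sin(n \tau)] \sin(ns)$
From $w(s,0) = -2 \sin(s) + 2 \sin(3 s)$: $A_1=-2, A_3=2$. From $w_{\tau}(s,0) = 0$: all $B_n = 0$.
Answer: $w(s, \tau) = -2 \sin(s) \cos(\tau) + 2 \sin(3 s) \cos(3 \tau)$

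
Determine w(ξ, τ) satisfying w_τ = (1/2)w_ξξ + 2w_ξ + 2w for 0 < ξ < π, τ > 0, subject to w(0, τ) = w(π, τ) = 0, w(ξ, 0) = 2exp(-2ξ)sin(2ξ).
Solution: Substitute w = exp(-2ξ)u.
Then w_ξ = exp(-2ξ)(u_ξ - 2u), w_ξξ = exp(-2ξ)(u_ξξ - 4u_ξ + 4u), w_τ = exp(-2ξ)u_τ; substituting and dividing by exp(-2ξ), the lower-order terms cancel: u_τ = (1/2)u_ξξ (standard heat equation).
Data for u: u(ξ,0) = exp(2ξ)w(ξ,0) = 2sin(2ξ). The boundary conditions carry over: u(0,τ) = u(π,τ) = 0.
Separating variables: u = Σ c_n exp(-n²τ/2) sin(nξ). From u(ξ,0) = 2sin(2ξ): c_2=2.
So u(ξ,τ) = 2exp(-2τ)sin(2ξ), and w(ξ,τ) = exp(-2ξ)u(ξ,τ).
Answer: w(ξ, τ) = 2exp(-2ξ)exp(-2τ)sin(2ξ)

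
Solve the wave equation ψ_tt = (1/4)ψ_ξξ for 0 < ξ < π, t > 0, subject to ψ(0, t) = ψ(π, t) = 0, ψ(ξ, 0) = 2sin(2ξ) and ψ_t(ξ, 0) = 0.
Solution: Separating variables: ψ = Σ [A_n cos(ω_n t) + B_n sin(ω_n t)] sin(nξ), ω_n = n/2. From ICs: A_2=2.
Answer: ψ(ξ, t) = 2sin(2ξ)cos(t)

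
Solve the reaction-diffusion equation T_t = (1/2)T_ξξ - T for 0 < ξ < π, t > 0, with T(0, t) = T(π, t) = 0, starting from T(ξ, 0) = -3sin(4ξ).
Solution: Substitute T = exp(-t)u, i.e. u = exp(t)T.
By the product rule, T_t = exp(-t)(u_t - u), T_ξξ = exp(-t)u_ξξ.
Substituting into the PDE and dividing by exp(-t): u_t - u = (1/2)u_ξξ - u.
The lower-order terms cancel, leaving the standard heat equation u_t = (1/2)u_ξξ.
Initial data for u: u(ξ,0) = T(ξ,0) = -3sin(4ξ). The boundary conditions carry over: u(0,t) = u(π,t) = 0.
Solve for u:
  Using separation of variables u = X(ξ)G(t):
  Eigenfunctions: sin(nξ), n = 1, 2, 3, ...
  General solution: u(ξ, t) = Σ c_n sin(nξ) exp(-n² t/2)
  Matching u(ξ,0) = -3sin(4ξ) term by term: c_4=-3.
Hence u(ξ,t) = -3exp(-8t)sin(4ξ).
Transform back: T(ξ,t) = exp(-t)u(ξ,t).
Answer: T(ξ, t) = -3exp(-9t)sin(4ξ)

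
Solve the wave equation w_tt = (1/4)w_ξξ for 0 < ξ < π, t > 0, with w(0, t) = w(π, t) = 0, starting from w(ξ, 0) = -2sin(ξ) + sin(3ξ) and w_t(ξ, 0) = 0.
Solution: Separating variables: w = Σ [A_n cos(ω_n t) + B_n sin(ω_n t)] sin(nξ), ω_n = n/2. From ICs: A_1=-2, A_3=1.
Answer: w(ξ, t) = -2sin(ξ)cos(t/2) + sin(3ξ)cos(3t/2)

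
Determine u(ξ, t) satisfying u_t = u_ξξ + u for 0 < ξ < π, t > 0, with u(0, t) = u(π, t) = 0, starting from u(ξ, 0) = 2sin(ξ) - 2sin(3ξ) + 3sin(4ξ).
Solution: Substitute u = exp(t)w.
Then u_t = exp(t)(w_t + w), u_ξξ = exp(t)w_ξξ; substituting and dividing by exp(t), the lower-order terms cancel: w_t = w_ξξ (standard heat equation).
Data for w: w(ξ,0) = u(ξ,0) = 2sin(ξ) - 2sin(3ξ) + 3sin(4ξ). The boundary conditions carry over: w(0,t) = w(π,t) = 0.
Separating variables: w = Σ c_n exp(-n²t) sin(nξ). From w(ξ,0) = 2sin(ξ) - 2sin(3ξ) + 3sin(4ξ): c_1=2, c_3=-2, c_4=3.
So w(ξ,t) = 2exp(-t)sin(ξ) - 2exp(-9t)sin(3ξ) + 3exp(-16t)sin(4ξ), and u(ξ,t) = exp(t)w(ξ,t).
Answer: u(ξ, t) = 2sin(ξ) - 2exp(-8t)sin(3ξ) + 3exp(-15t)sin(4ξ)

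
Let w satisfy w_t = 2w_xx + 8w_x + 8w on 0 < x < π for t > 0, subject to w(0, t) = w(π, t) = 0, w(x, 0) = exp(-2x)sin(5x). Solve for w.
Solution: Substitute w = exp(-2x)u.
Then w_x = exp(-2x)(u_x - 2u), w_xx = exp(-2x)(u_xx - 4u_x + 4u), w_t = exp(-2x)u_t; substituting and dividing by exp(-2x), the lower-order terms cancel: u_t = 2u_xx (standard heat equation).
Data for u: u(x,0) = exp(2x)w(x,0) = sin(5x). The boundary conditions carry over: u(0,t) = u(π,t) = 0.
Separating variables: u = Σ c_n exp(-2n²t) sin(nx). From u(x,0) = sin(5x): c_5=1.
So u(x,t) = exp(-50t)sin(5x), and w(x,t) = exp(-2x)u(x,t).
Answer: w(x, t) = exp(-50t)exp(-2x)sin(5x)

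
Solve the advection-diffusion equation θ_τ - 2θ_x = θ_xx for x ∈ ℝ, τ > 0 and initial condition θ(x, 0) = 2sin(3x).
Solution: Change to a moving frame: let η = x + 2τ, σ = τ and write θ(x,τ) = u(η,σ).
By the chain rule θ_τ = u_σ + 2u_η, θ_x = u_η, θ_xx = u_ηη.
Then θ_τ - 2θ_x = u_σ: the advection term cancels and the PDE becomes the heat equation u_σ = u_ηη on η ∈ ℝ.
Initial data: u(η,0) = θ(η,0) = 2sin(3η).
On η ∈ ℝ each mode satisfies (sin(nη))″ = -n² sin(nη), so exp(-n²σ) sin(nη) solves the heat equation; by superposition u(η,σ) = Σ c_n exp(-n²σ) sin(nη).
Reading off the coefficients: c_3=2, so u(η,σ) = 2exp(-9σ)sin(3η).
Substituting back η = x + 2τ, σ = τ: θ(x,τ) = u(x + 2τ, τ).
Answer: θ(x, τ) = 2exp(-9τ)sin(3x + 6τ)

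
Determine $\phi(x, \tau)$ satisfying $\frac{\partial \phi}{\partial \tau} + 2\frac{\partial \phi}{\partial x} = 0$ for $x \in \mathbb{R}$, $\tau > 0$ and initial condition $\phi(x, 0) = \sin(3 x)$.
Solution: By characteristics ($dx/d\tau = 2$), $\phi(x,\tau) = f(x - 2\tau)$ with $f = \phi( \cdot , 0)$.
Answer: $\phi(x, \tau) = - \sin(6 \tau - 3 x)$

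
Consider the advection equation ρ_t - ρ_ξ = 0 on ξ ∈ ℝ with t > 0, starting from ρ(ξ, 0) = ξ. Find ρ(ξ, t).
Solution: By method of characteristics (waves move left with speed 1):
Along characteristics ξ + t = const, ρ is constant, so ρ(ξ,t) = f(ξ + t) with f = ρ(·, 0).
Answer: ρ(ξ, t) = t + ξ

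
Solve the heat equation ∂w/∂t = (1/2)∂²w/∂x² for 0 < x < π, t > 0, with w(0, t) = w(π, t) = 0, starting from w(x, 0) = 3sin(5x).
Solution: Using separation of variables w = X(x)T(t):
Eigenfunctions: sin(nx), n = 1, 2, 3, ...
General solution: w(x, t) = Σ c_n sin(nx) exp(-n² t/2)
Matching w(x,0) = 3sin(5x) term by term: c_5=3.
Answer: w(x, t) = 3exp(-25t/2)sin(5x)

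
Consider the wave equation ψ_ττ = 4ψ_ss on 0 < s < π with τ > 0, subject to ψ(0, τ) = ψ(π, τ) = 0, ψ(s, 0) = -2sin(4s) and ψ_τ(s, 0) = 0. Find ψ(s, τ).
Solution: Separating variables: ψ = Σ [A_n cos(ω_n τ) + B_n sin(ω_n τ)] sin(ns), ω_n = 2n. From ICs: A_4=-2.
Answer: ψ(s, τ) = -2sin(4s)cos(8τ)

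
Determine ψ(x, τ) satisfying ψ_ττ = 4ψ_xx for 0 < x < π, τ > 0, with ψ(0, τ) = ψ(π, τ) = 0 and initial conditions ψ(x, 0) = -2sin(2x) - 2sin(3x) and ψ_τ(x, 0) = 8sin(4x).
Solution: Using separation of variables ψ = X(x)T(τ):
Eigenfunctions: sin(nx), n = 1, 2, 3, ...
General solution: ψ(x, τ) = Σ [A_n cos(2n τ) + B_n sin(2n τ)] sin(nx)
From ψ(x,0) = -2sin(2x) - 2sin(3x): A_2=-2, A_3=-2. From ψ_τ(x,0) = 8sin(4x), using ψ_τ(x,0) = Σ ω_n B_n sin(nx) with ω_n = 2n: B_4 = 8/8 = 1.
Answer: ψ(x, τ) = -2sin(2x)cos(4τ) - 2sin(3x)cos(6τ) + sin(4x)sin(8τ)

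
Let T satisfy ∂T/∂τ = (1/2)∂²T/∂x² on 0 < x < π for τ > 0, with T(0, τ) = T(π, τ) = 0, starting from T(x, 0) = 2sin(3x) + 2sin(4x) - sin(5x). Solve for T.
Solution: Using separation of variables T = X(x)G(τ):
Eigenfunctions: sin(nx), n = 1, 2, 3, ...
General solution: T(x, τ) = Σ c_n sin(nx) exp(-n² τ/2)
Matching T(x,0) = 2sin(3x) + 2sin(4x) - sin(5x) term by term: c_3=2, c_4=2, c_5=-1.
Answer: T(x, τ) = 2exp(-8τ)sin(4x) + 2exp(-9τ/2)sin(3x) - exp(-25τ/2)sin(5x)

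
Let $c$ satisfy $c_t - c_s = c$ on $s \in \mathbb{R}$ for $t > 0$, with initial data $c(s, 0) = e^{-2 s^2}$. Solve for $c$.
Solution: Substitute $c = e^{t}u$, i.e. $u = e^{-t}c$.
By the product rule, $c_t = e^{t}(u_t + u)$, $c_s = e^{t}u_s$.
Substituting into the PDE and dividing by $e^{t}$: $u_t + u - u_s = u$.
The lower-order terms cancel, leaving the standard advection equation $u_t - u_s = 0$.
Initial data for $u$: $u(s,0) = c(s,0) = e^{-2 s^2}$.
Solve for $u$:
  By method of characteristics (waves move left with speed 1):
  Along characteristics $s + t =$ const, $u$ is constant, so $u(s,t) = f(s + t)$ with $f = u( \cdot , 0)$.
Hence $u(s,t) = e^{-2 (s + t)^2}$.
Transform back: $c(s,t) = e^{t}u(s,t)$.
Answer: $c(s, t) = e^{t} e^{-2 (s + t)^2}$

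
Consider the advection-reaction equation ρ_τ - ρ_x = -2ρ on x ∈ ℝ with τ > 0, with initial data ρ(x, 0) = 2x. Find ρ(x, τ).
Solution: Substitute ρ = exp(-2τ)u, i.e. u = exp(2τ)ρ.
By the product rule, ρ_τ = exp(-2τ)(u_τ - 2u), ρ_x = exp(-2τ)u_x.
Substituting into the PDE and dividing by exp(-2τ): u_τ - 2u - u_x = -2u.
The lower-order terms cancel, leaving the standard advection equation u_τ - u_x = 0.
Initial data for u: u(x,0) = ρ(x,0) = 2x.
Solve for u:
  By method of characteristics (waves move left with speed 1):
  Along characteristics x + τ = const, u is constant, so u(x,τ) = f(x + τ) with f = u(·, 0).
Hence u(x,τ) = 2x + 2τ.
Transform back: ρ(x,τ) = exp(-2τ)u(x,τ).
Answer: ρ(x, τ) = 2xexp(-2τ) + 2τexp(-2τ)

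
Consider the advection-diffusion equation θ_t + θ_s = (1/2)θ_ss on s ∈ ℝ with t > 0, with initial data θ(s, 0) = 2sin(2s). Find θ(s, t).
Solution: Moving frame: η = s - t, σ = t, θ = u(η,σ), so θ_t = u_σ - u_η and θ_ss = u_ηη.
Hence θ_t + θ_s = u_σ and the PDE becomes the heat equation u_σ = (1/2)u_ηη on η ∈ ℝ.
Initial data: u(η,0) = θ(η,0) = 2sin(2η). Each mode sin(nη) decays as exp(-n²σ/2) on ℝ, so u(η,σ) = Σ c_n exp(-n²σ/2) sin(nη) with c_2=2: u(η,σ) = 2exp(-2σ)sin(2η).
Substituting back: θ(s,t) = u(s - t, t).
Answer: θ(s, t) = 2exp(-2t)sin(2s - 2t)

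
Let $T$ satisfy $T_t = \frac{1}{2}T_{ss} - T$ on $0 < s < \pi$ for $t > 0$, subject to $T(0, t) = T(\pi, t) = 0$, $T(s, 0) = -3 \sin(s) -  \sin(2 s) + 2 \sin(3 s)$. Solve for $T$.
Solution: Substitute $T = e^{-t}u$, i.e. $u = e^{t}T$.
By the product rule, $T_t = e^{-t}(u_t - u)$, $T_{ss} = e^{-t}u_{ss}$.
Substituting into the PDE and dividing by $e^{-t}$: $u_t - u = \frac{1}{2}u_{ss} - u$.
The lower-order terms cancel, leaving the standard heat equation $u_t = \frac{1}{2}u_{ss}$.
Initial data for $u$: $u(s,0) = T(s,0) = -3 \sin(s) - \sin(2 s) + 2 \sin(3 s)$. The boundary conditions carry over: $u(0,t) = u(\pi,t) = 0$.
Solve for $u$:
  Using separation of variables $u = X(s)G(t)$:
  Eigenfunctions: $\sin(ns)$, $n = 1, 2, 3, \ldots$
  General solution: $u(s, t) = \sum c_n \sin(ns) e^{-n^2 t/2}$
  Matching $u(s,0) = -3 \sin(s) - \sin(2 s) + 2 \sin(3 s)$ term by term: $c_1=-3, c_2=-1, c_3=2$.
Hence $u(s,t) = - e^{-2 t} \sin(2 s) - 3 e^{-t/2} \sin(s) + 2 e^{-9 t/2} \sin(3 s)$.
Transform back: $T(s,t) = e^{-t}u(s,t)$.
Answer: $T(s, t) = - e^{-3 t} \sin(2 s) - 3 e^{-3 t/2} \sin(s) + 2 e^{-11 t/2} \sin(3 s)$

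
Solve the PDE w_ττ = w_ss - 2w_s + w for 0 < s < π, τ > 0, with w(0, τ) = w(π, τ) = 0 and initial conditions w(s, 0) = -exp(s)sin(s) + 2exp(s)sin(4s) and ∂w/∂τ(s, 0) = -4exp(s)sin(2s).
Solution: Substitute w = exp(s)u.
Then w_s = exp(s)(u_s + u), w_ss = exp(s)(u_ss + 2u_s + u), w_ττ = exp(s)u_ττ; substituting and dividing by exp(s), the lower-order terms cancel: u_ττ = u_ss (standard wave equation).
Data for u: u(s,0) = exp(-s)w(s,0) = -sin(s) + 2sin(4s); u_τ(s,0) = exp(-s)w_τ(s,0) = -4sin(2s). The boundary conditions carry over: u(0,τ) = u(π,τ) = 0.
Separating variables: u = Σ [A_n cos(ω_n τ) + B_n sin(ω_n τ)] sin(ns), ω_n = n. From ICs (B_n = velocity coefficient / ω_n): A_1=-1, A_4=2, B_2=-2.
So u(s,τ) = -sin(s)cos(τ) - 2sin(2s)sin(2τ) + 2sin(4s)cos(4τ), and w(s,τ) = exp(s)u(s,τ).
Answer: w(s, τ) = -exp(s)sin(s)cos(τ) - 2exp(s)sin(2s)sin(2τ) + 2exp(s)sin(4s)cos(4τ)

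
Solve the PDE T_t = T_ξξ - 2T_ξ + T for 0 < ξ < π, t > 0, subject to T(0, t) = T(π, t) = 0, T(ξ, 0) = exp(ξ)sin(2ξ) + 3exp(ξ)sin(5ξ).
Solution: Substitute T = exp(ξ)u, i.e. u = exp(-ξ)T.
By the product rule, T_ξ = exp(ξ)(u_ξ + u), T_ξξ = exp(ξ)(u_ξξ + 2u_ξ + u), T_t = exp(ξ)u_t.
Substituting into the PDE and dividing by exp(ξ): u_t = (u_ξξ + 2u_ξ + u) - 2(u_ξ + u) + u.
The lower-order terms cancel, leaving the standard heat equation u_t = u_ξξ.
Initial data for u: u(ξ,0) = exp(-ξ)T(ξ,0) = sin(2ξ) + 3sin(5ξ). The boundary conditions carry over: u(0,t) = u(π,t) = 0.
Solve for u:
  Using separation of variables u = X(ξ)G(t):
  Eigenfunctions: sin(nξ), n = 1, 2, 3, ...
  General solution: u(ξ, t) = Σ c_n sin(nξ) exp(-n² t)
  Matching u(ξ,0) = sin(2ξ) + 3sin(5ξ) term by term: c_2=1, c_5=3.
Hence u(ξ,t) = exp(-4t)sin(2ξ) + 3exp(-25t)sin(5ξ).
Transform back: T(ξ,t) = exp(ξ)u(ξ,t).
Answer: T(ξ, t) = exp(-4t)exp(ξ)sin(2ξ) + 3exp(-25t)exp(ξ)sin(5ξ)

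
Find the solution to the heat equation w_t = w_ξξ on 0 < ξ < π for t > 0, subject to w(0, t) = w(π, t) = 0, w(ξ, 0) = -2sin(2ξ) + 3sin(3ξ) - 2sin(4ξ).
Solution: Separating variables: w = Σ c_n exp(-n²t) sin(nξ). From w(ξ,0) = -2sin(2ξ) + 3sin(3ξ) - 2sin(4ξ): c_2=-2, c_3=3, c_4=-2.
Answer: w(ξ, t) = -2exp(-4t)sin(2ξ) + 3exp(-9t)sin(3ξ) - 2exp(-16t)sin(4ξ)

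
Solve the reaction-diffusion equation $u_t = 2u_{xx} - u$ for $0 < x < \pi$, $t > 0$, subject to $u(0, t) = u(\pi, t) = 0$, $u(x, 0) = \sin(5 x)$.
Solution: Substitute $u = e^{-t}w$.
Then $u_t = e^{-t}(w_t - w)$, $u_{xx} = e^{-t}w_{xx}$; substituting and dividing by $e^{-t}$, the lower-order terms cancel: $w_t = 2w_{xx}$ (standard heat equation).
Data for $w$: $w(x,0) = u(x,0) = \sin(5 x)$. The boundary conditions carry over: $w(0,t) = w(\pi,t) = 0$.
Separating variables: $w = \sum c_n e^{-2n^2t} \sin(nx)$. From $w(x,0) = \sin(5 x)$: $c_5=1$.
So $w(x,t) = e^{-50 t} \sin(5 x)$, and $u(x,t) = e^{-t}w(x,t)$.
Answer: $u(x, t) = e^{-51 t} \sin(5 x)$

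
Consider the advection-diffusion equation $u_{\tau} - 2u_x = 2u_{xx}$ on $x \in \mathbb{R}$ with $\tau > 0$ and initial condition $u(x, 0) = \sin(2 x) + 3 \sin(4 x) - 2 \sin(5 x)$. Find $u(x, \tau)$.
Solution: Change to a moving frame: let $\eta = x + 2\tau$, $\sigma = \tau$ and write $u(x,\tau) = w(\eta,\sigma)$.
By the chain rule $u_{\tau} = w_{\sigma} + 2w_{\eta}$, $u_x = w_{\eta}$, $u_{xx} = w_{\eta\eta}$.
Then $u_{\tau} - 2u_x = w_{\sigma}$: the advection term cancels and the PDE becomes the heat equation $w_{\sigma} = 2w_{\eta\eta}$ on $\eta \in \mathbb{R}$.
Initial data: $w(\eta,0) = u(\eta,0) = \sin(2 \eta) + 3 \sin(4 \eta) - 2 \sin(5 \eta)$.
On $\eta \in \mathbb{R}$ each mode satisfies $(\sin(n\eta))'' = -n^2 \sin(n\eta)$, so $e^{-2n^2\sigma} \sin(n\eta)$ solves the heat equation; by superposition $w(\eta,\sigma) = \sum c_n e^{-2n^2\sigma} \sin(n\eta)$.
Reading off the coefficients: $c_2=1, c_4=3, c_5=-2$, so $w(\eta,\sigma) = e^{-8 \sigma} \sin(2 \eta) + 3 e^{-32 \sigma} \sin(4 \eta) - 2 e^{-50 \sigma} \sin(5 \eta)$.
Substituting back $\eta = x + 2\tau$, $\sigma = \tau$: $u(x,\tau) = w(x + 2\tau, \tau)$.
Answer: $u(x, \tau) = e^{-8 \tau} \sin(4 \tau + 2 x) + 3 e^{-32 \tau} \sin(8 \tau + 4 x) - 2 e^{-50 \tau} \sin(10 \tau + 5 x)$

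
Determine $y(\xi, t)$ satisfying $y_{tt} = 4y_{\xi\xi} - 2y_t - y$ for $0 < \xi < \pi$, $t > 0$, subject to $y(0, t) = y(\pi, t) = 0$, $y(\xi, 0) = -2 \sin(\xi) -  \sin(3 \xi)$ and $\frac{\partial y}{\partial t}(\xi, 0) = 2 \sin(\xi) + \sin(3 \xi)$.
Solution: Substitute $y = e^{-t}u$, i.e. $u = e^{t}y$.
By the product rule, $y_t = e^{-t}(u_t - u)$, $y_{tt} = e^{-t}(u_{tt} - 2u_t + u)$, $y_{\xi\xi} = e^{-t}u_{\xi\xi}$.
Substituting into the PDE and dividing by $e^{-t}$: $u_{tt} - 2u_t + u = 4u_{\xi\xi} - 2(u_t - u) - u$.
The lower-order terms cancel, leaving the standard wave equation $u_{tt} = 4u_{\xi\xi}$.
Initial data for $u$: $u(\xi,0) = y(\xi,0) = -2 \sin(\xi) - \sin(3 \xi)$; $u_t(\xi,0) = y_t(\xi,0) + y(\xi,0) = 0$. The boundary conditions carry over: $u(0,t) = u(\pi,t) = 0$.
Solve for $u$:
  Using separation of variables $u = X(\xi)T(t)$:
  Eigenfunctions: $\sin(n\xi)$, $n = 1, 2, 3, \ldots$
  General solution: $u(\xi, t) = \sum [A_n \cos(2n t) + B_n \sin(2n t)] \sin(n\xi)$
  From $u(\xi,0) = -2 \sin(\xi) - \sin(3 \xi)$: $A_1=-2, A_3=-1$. From $u_t(\xi,0) = 0$: all $B_n = 0$.
Hence $u(\xi,t) = -2 \sin(\xi) \cos(2 t) - \sin(3 \xi) \cos(6 t)$.
Transform back: $y(\xi,t) = e^{-t}u(\xi,t)$.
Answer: $y(\xi, t) = -2 e^{-t} \sin(\xi) \cos(2 t) -  e^{-t} \sin(3 \xi) \cos(6 t)$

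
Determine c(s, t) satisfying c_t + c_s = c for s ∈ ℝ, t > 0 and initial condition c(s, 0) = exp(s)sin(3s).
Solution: Substitute c = exp(s)u, i.e. u = exp(-s)c.
By the product rule, c_s = exp(s)(u_s + u), c_t = exp(s)u_t.
Substituting into the PDE and dividing by exp(s): u_t + (u_s + u) = u.
The lower-order terms cancel, leaving the standard advection equation u_t + u_s = 0.
Initial data for u: u(s,0) = exp(-s)c(s,0) = sin(3s).
Solve for u:
  By method of characteristics (waves move right with speed 1):
  Along characteristics s - t = const, u is constant, so u(s,t) = f(s - t) with f = u(·, 0).
Hence u(s,t) = sin(3s - 3t).
Transform back: c(s,t) = exp(s)u(s,t).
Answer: c(s, t) = exp(s)sin(3s - 3t)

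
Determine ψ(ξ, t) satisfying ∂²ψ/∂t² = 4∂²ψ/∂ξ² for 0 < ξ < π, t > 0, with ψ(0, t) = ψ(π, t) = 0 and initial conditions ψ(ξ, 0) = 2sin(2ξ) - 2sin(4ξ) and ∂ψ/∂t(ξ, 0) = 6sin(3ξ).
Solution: Using separation of variables ψ = X(ξ)T(t):
Eigenfunctions: sin(nξ), n = 1, 2, 3, ...
General solution: ψ(ξ, t) = Σ [A_n cos(2n t) + B_n sin(2n t)] sin(nξ)
From ψ(ξ,0) = 2sin(2ξ) - 2sin(4ξ): A_2=2, A_4=-2. From ψ_t(ξ,0) = 6sin(3ξ), using ψ_t(ξ,0) = Σ ω_n B_n sin(nξ) with ω_n = 2n: B_3 = 6/6 = 1.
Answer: ψ(ξ, t) = sin(6t)sin(3ξ) + 2sin(2ξ)cos(4t) - 2sin(4ξ)cos(8t)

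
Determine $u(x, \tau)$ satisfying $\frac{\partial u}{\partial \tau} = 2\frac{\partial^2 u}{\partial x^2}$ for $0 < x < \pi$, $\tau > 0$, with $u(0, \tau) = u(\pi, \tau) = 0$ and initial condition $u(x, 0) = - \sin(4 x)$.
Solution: Using separation of variables $u = X(x)T(\tau)$:
Eigenfunctions: $\sin(nx)$, $n = 1, 2, 3, \ldots$
General solution: $u(x, \tau) = \sum c_n \sin(nx) e^{-2n^2 \tau}$
Matching $u(x,0) = - \sin(4 x)$ term by term: $c_4=-1$.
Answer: $u(x, \tau) = - e^{-32 \tau} \sin(4 x)$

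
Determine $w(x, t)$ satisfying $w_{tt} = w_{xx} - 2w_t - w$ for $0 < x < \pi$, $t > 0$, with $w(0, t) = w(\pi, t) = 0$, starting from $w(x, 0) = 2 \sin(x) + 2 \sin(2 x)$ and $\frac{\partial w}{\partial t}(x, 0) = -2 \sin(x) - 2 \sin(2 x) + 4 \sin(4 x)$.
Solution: Substitute $w = e^{-t}u$.
Then $w_t = e^{-t}(u_t - u)$, $w_{tt} = e^{-t}(u_{tt} - 2u_t + u)$, $w_{xx} = e^{-t}u_{xx}$; substituting and dividing by $e^{-t}$, the lower-order terms cancel: $u_{tt} = u_{xx}$ (standard wave equation).
Data for $u$: $u(x,0) = w(x,0) = 2 \sin(x) + 2 \sin(2 x)$; $u_t(x,0) = w_t(x,0) + w(x,0) = 4 \sin(4 x)$. The boundary conditions carry over: $u(0,t) = u(\pi,t) = 0$.
Separating variables: $u = \sum [A_n \cos(\omega_n t) + B_n \sin(\omega_n t)] \sin(nx)$, $\omega_n = n$. From ICs ($B_n$ = velocity coefficient / $\omega_n$): $A_1=2, A_2=2, B_4=1$.
So $u(x,t) = \sin(4 t) \sin(4 x) + 2 \sin(x) \cos(t) + 2 \sin(2 x) \cos(2 t)$, and $w(x,t) = e^{-t}u(x,t)$.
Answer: $w(x, t) = e^{-t} \sin(4 t) \sin(4 x) + 2 e^{-t} \sin(x) \cos(t) + 2 e^{-t} \sin(2 x) \cos(2 t)$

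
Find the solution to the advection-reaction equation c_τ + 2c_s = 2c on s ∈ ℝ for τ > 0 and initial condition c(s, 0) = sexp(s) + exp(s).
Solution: Substitute c = exp(s)u.
Then c_s = exp(s)(u_s + u), c_τ = exp(s)u_τ; substituting and dividing by exp(s), the lower-order terms cancel: u_τ + 2u_s = 0 (standard advection equation).
Data for u: u(s,0) = exp(-s)c(s,0) = s + 1.
By characteristics (ds/dτ = 2), u(s,τ) = f(s - 2τ) with f = u(·, 0).
So u(s,τ) = s - 2τ + 1, and c(s,τ) = exp(s)u(s,τ).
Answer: c(s, τ) = sexp(s) - 2τexp(s) + exp(s)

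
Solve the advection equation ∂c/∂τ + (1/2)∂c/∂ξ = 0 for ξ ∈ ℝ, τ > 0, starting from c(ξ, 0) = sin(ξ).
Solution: By method of characteristics (waves move right with speed 1/2):
Along characteristics ξ - (1/2)τ = const, c is constant, so c(ξ,τ) = f(ξ - (1/2)τ) with f = c(·, 0).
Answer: c(ξ, τ) = sin(ξ - τ/2)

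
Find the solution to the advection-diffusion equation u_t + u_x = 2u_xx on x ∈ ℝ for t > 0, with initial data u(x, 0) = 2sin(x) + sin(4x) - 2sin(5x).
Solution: Moving frame: η = x - t, σ = t, u = w(η,σ), so u_t = w_σ - w_η and u_xx = w_ηη.
Hence u_t + u_x = w_σ and the PDE becomes the heat equation w_σ = 2w_ηη on η ∈ ℝ.
Initial data: w(η,0) = u(η,0) = 2sin(η) + sin(4η) - 2sin(5η). Each mode sin(nη) decays as exp(-2n²σ) on ℝ, so w(η,σ) = Σ c_n exp(-2n²σ) sin(nη) with c_1=2, c_4=1, c_5=-2: w(η,σ) = 2exp(-2σ)sin(η) + exp(-32σ)sin(4η) - 2exp(-50σ)sin(5η).
Substituting back: u(x,t) = w(x - t, t).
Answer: u(x, t) = -2exp(-2t)sin(t - x) - exp(-32t)sin(4t - 4x) + 2exp(-50t)sin(5t - 5x)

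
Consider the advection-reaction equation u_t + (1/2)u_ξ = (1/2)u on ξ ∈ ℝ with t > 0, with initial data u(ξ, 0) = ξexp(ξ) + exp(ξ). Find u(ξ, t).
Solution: Substitute u = exp(ξ)w, i.e. w = exp(-ξ)u.
By the product rule, u_ξ = exp(ξ)(w_ξ + w), u_t = exp(ξ)w_t.
Substituting into the PDE and dividing by exp(ξ): w_t + (1/2)(w_ξ + w) = (1/2)w.
The lower-order terms cancel, leaving the standard advection equation w_t + (1/2)w_ξ = 0.
Initial data for w: w(ξ,0) = exp(-ξ)u(ξ,0) = ξ + 1.
Solve for w:
  By method of characteristics (waves move right with speed 1/2):
  Along characteristics ξ - (1/2)t = const, w is constant, so w(ξ,t) = f(ξ - (1/2)t) with f = w(·, 0).
Hence w(ξ,t) = -(1/2)t + ξ + 1.
Transform back: u(ξ,t) = exp(ξ)w(ξ,t).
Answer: u(ξ, t) = -(1/2)texp(ξ) + ξexp(ξ) + exp(ξ)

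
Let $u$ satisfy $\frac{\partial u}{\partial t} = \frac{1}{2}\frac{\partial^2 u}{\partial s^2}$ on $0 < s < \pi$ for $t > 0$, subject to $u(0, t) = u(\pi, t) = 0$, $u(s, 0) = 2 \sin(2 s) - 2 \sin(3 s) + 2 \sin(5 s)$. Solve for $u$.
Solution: Separating variables: $u = \sum c_n e^{-n^2t/2} \sin(ns)$. From $u(s,0) = 2 \sin(2 s) - 2 \sin(3 s) + 2 \sin(5 s)$: $c_2=2, c_3=-2, c_5=2$.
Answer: $u(s, t) = 2 e^{-2 t} \sin(2 s) - 2 e^{-9 t/2} \sin(3 s) + 2 e^{-25 t/2} \sin(5 s)$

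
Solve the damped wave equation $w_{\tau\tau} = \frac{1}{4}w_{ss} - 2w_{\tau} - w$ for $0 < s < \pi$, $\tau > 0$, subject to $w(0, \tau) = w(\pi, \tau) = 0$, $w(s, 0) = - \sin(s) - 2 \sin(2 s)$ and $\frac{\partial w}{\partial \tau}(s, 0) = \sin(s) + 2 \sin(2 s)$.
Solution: Substitute $w = e^{-\tau}u$, i.e. $u = e^{\tau}w$.
By the product rule, $w_{\tau} = e^{-\tau}(u_{\tau} - u)$, $w_{\tau\tau} = e^{-\tau}(u_{\tau\tau} - 2u_{\tau} + u)$, $w_{ss} = e^{-\tau}u_{ss}$.
Substituting into the PDE and dividing by $e^{-\tau}$: $u_{\tau\tau} - 2u_{\tau} + u = \frac{1}{4}u_{ss} - 2(u_{\tau} - u) - u$.
The lower-order terms cancel, leaving the standard wave equation $u_{\tau\tau} = \frac{1}{4}u_{ss}$.
Initial data for $u$: $u(s,0) = w(s,0) = - \sin(s) - 2 \sin(2 s)$; $u_{\tau}(s,0) = w_{\tau}(s,0) + w(s,0) = 0$. The boundary conditions carry over: $u(0,\tau) = u(\pi,\tau) = 0$.
Solve for $u$:
  Using separation of variables $u = X(s)T(\tau)$:
  Eigenfunctions: $\sin(ns)$, $n = 1, 2, 3, \ldots$
  General solution: $u(s, \tau) = \sum [A_n \cos(n \tau/2) + B_n \sin(n \tau/2)] \sin(ns)$
  From $u(s,0) = - \sin(s) - 2 \sin(2 s)$: $A_1=-1, A_2=-2$. From $u_{\tau}(s,0) = 0$: all $B_n = 0$.
Hence $u(s,\tau) = - \sin(s) \cos(\tau/2) - 2 \sin(2 s) \cos(\tau)$.
Transform back: $w(s,\tau) = e^{-\tau}u(s,\tau)$.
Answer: $w(s, \tau) = - e^{-\tau} \sin(s) \cos(\tau/2) - 2 e^{-\tau} \sin(2 s) \cos(\tau)$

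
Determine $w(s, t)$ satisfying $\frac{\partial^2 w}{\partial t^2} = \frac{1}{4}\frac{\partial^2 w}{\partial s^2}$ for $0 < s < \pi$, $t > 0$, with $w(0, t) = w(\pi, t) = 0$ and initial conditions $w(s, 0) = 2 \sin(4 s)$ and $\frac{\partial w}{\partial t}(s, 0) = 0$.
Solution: Using separation of variables $w = X(s)T(t)$:
Eigenfunctions: $\sin(ns)$, $n = 1, 2, 3, \ldots$
General solution: $w(s, t) = \sum [A_n \cos(n t/2) + B_n \sin(n t/2)] \sin(ns)$
From $w(s,0) = 2 \sin(4 s)$: $A_4=2$. From $w_t(s,0) = 0$: all $B_n = 0$.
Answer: $w(s, t) = 2 \sin(4 s) \cos(2 t)$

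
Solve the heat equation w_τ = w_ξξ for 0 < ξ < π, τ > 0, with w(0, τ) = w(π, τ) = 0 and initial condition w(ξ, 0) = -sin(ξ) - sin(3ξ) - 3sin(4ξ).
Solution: Using separation of variables w = X(ξ)T(τ):
Eigenfunctions: sin(nξ), n = 1, 2, 3, ...
General solution: w(ξ, τ) = Σ c_n sin(nξ) exp(-n² τ)
Matching w(ξ,0) = -sin(ξ) - sin(3ξ) - 3sin(4ξ) term by term: c_1=-1, c_3=-1, c_4=-3.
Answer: w(ξ, τ) = -exp(-τ)sin(ξ) - exp(-9τ)sin(3ξ) - 3exp(-16τ)sin(4ξ)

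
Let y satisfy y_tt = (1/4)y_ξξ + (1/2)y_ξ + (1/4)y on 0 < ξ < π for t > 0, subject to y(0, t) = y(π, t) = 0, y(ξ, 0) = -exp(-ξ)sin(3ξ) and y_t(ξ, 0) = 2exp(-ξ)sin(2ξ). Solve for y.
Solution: Substitute y = exp(-ξ)u.
Then y_ξ = exp(-ξ)(u_ξ - u), y_ξξ = exp(-ξ)(u_ξξ - 2u_ξ + u), y_tt = exp(-ξ)u_tt; substituting and dividing by exp(-ξ), the lower-order terms cancel: u_tt = (1/4)u_ξξ (standard wave equation).
Data for u: u(ξ,0) = exp(ξ)y(ξ,0) = -sin(3ξ); u_t(ξ,0) = exp(ξ)y_t(ξ,0) = 2sin(2ξ). The boundary conditions carry over: u(0,t) = u(π,t) = 0.
Separating variables: u = Σ [A_n cos(ω_n t) + B_n sin(ω_n t)] sin(nξ), ω_n = n/2. From ICs (B_n = velocity coefficient / ω_n): A_3=-1, B_2=2.
So u(ξ,t) = 2sin(t)sin(2ξ) - sin(3ξ)cos(3t/2), and y(ξ,t) = exp(-ξ)u(ξ,t).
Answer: y(ξ, t) = 2exp(-ξ)sin(t)sin(2ξ) - exp(-ξ)sin(3ξ)cos(3t/2)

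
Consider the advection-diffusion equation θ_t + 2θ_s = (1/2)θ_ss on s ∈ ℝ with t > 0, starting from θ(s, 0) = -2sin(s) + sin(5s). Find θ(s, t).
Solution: Moving frame: η = s - 2t, σ = t, θ = u(η,σ), so θ_t = u_σ - 2u_η and θ_ss = u_ηη.
Hence θ_t + 2θ_s = u_σ and the PDE becomes the heat equation u_σ = (1/2)u_ηη on η ∈ ℝ.
Initial data: u(η,0) = θ(η,0) = -2sin(η) + sin(5η). Each mode sin(nη) decays as exp(-n²σ/2) on ℝ, so u(η,σ) = Σ c_n exp(-n²σ/2) sin(nη) with c_1=-2, c_5=1: u(η,σ) = -2exp(-σ/2)sin(η) + exp(-25σ/2)sin(5η).
Substituting back: θ(s,t) = u(s - 2t, t).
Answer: θ(s, t) = -2exp(-t/2)sin(s - 2t) + exp(-25t/2)sin(5s - 10t)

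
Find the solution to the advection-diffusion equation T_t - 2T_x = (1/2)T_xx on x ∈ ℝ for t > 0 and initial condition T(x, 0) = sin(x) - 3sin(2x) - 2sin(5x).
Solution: Change to a moving frame: let η = x + 2t, σ = t and write T(x,t) = u(η,σ).
By the chain rule T_t = u_σ + 2u_η, T_x = u_η, T_xx = u_ηη.
Then T_t - 2T_x = u_σ: the advection term cancels and the PDE becomes the heat equation u_σ = (1/2)u_ηη on η ∈ ℝ.
Initial data: u(η,0) = T(η,0) = sin(η) - 3sin(2η) - 2sin(5η).
On η ∈ ℝ each mode satisfies (sin(nη))″ = -n² sin(nη), so exp(-n²σ/2) sin(nη) solves the heat equation; by superposition u(η,σ) = Σ c_n exp(-n²σ/2) sin(nη).
Reading off the coefficients: c_1=1, c_2=-3, c_5=-2, so u(η,σ) = -3exp(-2σ)sin(2η) + exp(-σ/2)sin(η) - 2exp(-25σ/2)sin(5η).
Substituting back η = x + 2t, σ = t: T(x,t) = u(x + 2t, t).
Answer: T(x, t) = -3exp(-2t)sin(4t + 2x) + exp(-t/2)sin(2t + x) - 2exp(-25t/2)sin(10t + 5x)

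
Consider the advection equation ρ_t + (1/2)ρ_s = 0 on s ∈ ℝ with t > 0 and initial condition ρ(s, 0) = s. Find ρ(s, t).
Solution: By characteristics (ds/dt = 1/2), ρ(s,t) = f(s - (1/2)t) with f = ρ(·, 0).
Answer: ρ(s, t) = s - (1/2)t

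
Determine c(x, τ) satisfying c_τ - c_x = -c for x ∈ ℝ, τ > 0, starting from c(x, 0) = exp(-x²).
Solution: Substitute c = exp(-τ)u, i.e. u = exp(τ)c.
By the product rule, c_τ = exp(-τ)(u_τ - u), c_x = exp(-τ)u_x.
Substituting into the PDE and dividing by exp(-τ): u_τ - u - u_x = -u.
The lower-order terms cancel, leaving the standard advection equation u_τ - u_x = 0.
Initial data for u: u(x,0) = c(x,0) = exp(-x²).
Solve for u:
  By method of characteristics (waves move left with speed 1):
  Along characteristics x + τ = const, u is constant, so u(x,τ) = f(x + τ) with f = u(·, 0).
Hence u(x,τ) = exp(-(x + τ)²).
Transform back: c(x,τ) = exp(-τ)u(x,τ).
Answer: c(x, τ) = exp(-τ)exp(-(x + τ)²)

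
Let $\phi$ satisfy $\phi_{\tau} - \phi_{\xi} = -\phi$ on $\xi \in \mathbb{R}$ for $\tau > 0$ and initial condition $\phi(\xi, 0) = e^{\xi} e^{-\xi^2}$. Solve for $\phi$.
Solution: Substitute $\phi = e^{\xi}u$, i.e. $u = e^{-\xi}\phi$.
By the product rule, $\phi_{\xi} = e^{\xi}(u_{\xi} + u)$, $\phi_{\tau} = e^{\xi}u_{\tau}$.
Substituting into the PDE and dividing by $e^{\xi}$: $u_{\tau} - (u_{\xi} + u) = -u$.
The lower-order terms cancel, leaving the standard advection equation $u_{\tau} - u_{\xi} = 0$.
Initial data for $u$: $u(\xi,0) = e^{-\xi}\phi(\xi,0) = e^{-\xi^2}$.
Solve for $u$:
  By method of characteristics (waves move left with speed 1):
  Along characteristics $\xi + \tau =$ const, $u$ is constant, so $u(\xi,\tau) = f(\xi + \tau)$ with $f = u( \cdot , 0)$.
Hence $u(\xi,\tau) = e^{-(\xi + \tau)^2}$.
Transform back: $\phi(\xi,\tau) = e^{\xi}u(\xi,\tau)$.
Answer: $\phi(\xi, \tau) = e^{\xi} e^{-(\tau + \xi)^2}$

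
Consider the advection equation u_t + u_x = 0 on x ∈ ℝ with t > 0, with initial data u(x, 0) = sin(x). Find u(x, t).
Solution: By characteristics (dx/dt = 1), u(x,t) = f(x - t) with f = u(·, 0).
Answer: u(x, t) = -sin(t - x)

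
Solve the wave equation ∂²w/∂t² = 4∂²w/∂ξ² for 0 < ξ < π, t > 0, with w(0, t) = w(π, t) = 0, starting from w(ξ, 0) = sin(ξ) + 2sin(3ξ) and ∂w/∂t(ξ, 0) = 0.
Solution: Using separation of variables w = X(ξ)T(t):
Eigenfunctions: sin(nξ), n = 1, 2, 3, ...
General solution: w(ξ, t) = Σ [A_n cos(2n t) + B_n sin(2n t)] sin(nξ)
From w(ξ,0) = sin(ξ) + 2sin(3ξ): A_1=1, A_3=2. From w_t(ξ,0) = 0: all B_n = 0.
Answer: w(ξ, t) = sin(ξ)cos(2t) + 2sin(3ξ)cos(6t)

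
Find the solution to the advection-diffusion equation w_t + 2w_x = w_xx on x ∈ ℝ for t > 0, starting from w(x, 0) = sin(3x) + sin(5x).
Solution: Moving frame: η = x - 2t, σ = t, w = u(η,σ), so w_t = u_σ - 2u_η and w_xx = u_ηη.
Hence w_t + 2w_x = u_σ and the PDE becomes the heat equation u_σ = u_ηη on η ∈ ℝ.
Initial data: u(η,0) = w(η,0) = sin(3η) + sin(5η). Each mode sin(nη) decays as exp(-n²σ) on ℝ, so u(η,σ) = Σ c_n exp(-n²σ) sin(nη) with c_3=1, c_5=1: u(η,σ) = exp(-9σ)sin(3η) + exp(-25σ)sin(5η).
Substituting back: w(x,t) = u(x - 2t, t).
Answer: w(x, t) = -exp(-9t)sin(6t - 3x) - exp(-25t)sin(10t - 5x)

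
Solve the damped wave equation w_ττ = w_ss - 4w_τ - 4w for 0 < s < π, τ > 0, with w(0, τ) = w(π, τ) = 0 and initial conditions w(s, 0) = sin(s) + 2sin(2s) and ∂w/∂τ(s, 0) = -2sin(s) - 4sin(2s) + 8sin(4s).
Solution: Substitute w = exp(-2τ)u, i.e. u = exp(2τ)w.
By the product rule, w_τ = exp(-2τ)(u_τ - 2u), w_ττ = exp(-2τ)(u_ττ - 4u_τ + 4u), w_ss = exp(-2τ)u_ss.
Substituting into the PDE and dividing by exp(-2τ): u_ττ - 4u_τ + 4u = u_ss - 4(u_τ - 2u) - 4u.
The lower-order terms cancel, leaving the standard wave equation u_ττ = u_ss.
Initial data for u: u(s,0) = w(s,0) = sin(s) + 2sin(2s); u_τ(s,0) = w_τ(s,0) + 2w(s,0) = 8sin(4s). The boundary conditions carry over: u(0,τ) = u(π,τ) = 0.
Solve for u:
  Using separation of variables u = X(s)T(τ):
  Eigenfunctions: sin(ns), n = 1, 2, 3, ...
  General solution: u(s, τ) = Σ [A_n cos(n τ) + B_n sin(n τ)] sin(ns)
  From u(s,0) = sin(s) + 2sin(2s): A_1=1, A_2=2. From u_τ(s,0) = 8sin(4s), using u_τ(s,0) = Σ ω_n B_n sin(ns) with ω_n = n: B_4 = 8/4 = 2.
Hence u(s,τ) = sin(s)cos(τ) + 2sin(2s)cos(2τ) + 2sin(4s)sin(4τ).
Transform back: w(s,τ) = exp(-2τ)u(s,τ).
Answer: w(s, τ) = exp(-2τ)sin(s)cos(τ) + 2exp(-2τ)sin(2s)cos(2τ) + 2exp(-2τ)sin(4s)sin(4τ)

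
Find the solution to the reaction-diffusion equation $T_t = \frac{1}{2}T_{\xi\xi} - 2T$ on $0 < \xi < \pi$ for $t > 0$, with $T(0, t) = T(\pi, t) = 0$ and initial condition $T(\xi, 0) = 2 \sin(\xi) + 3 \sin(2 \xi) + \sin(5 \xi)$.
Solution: Substitute $T = e^{-2t}u$.
Then $T_t = e^{-2t}(u_t - 2u)$, $T_{\xi\xi} = e^{-2t}u_{\xi\xi}$; substituting and dividing by $e^{-2t}$, the lower-order terms cancel: $u_t = \frac{1}{2}u_{\xi\xi}$ (standard heat equation).
Data for $u$: $u(\xi,0) = T(\xi,0) = 2 \sin(\xi) + 3 \sin(2 \xi) + \sin(5 \xi)$. The boundary conditions carry over: $u(0,t) = u(\pi,t) = 0$.
Separating variables: $u = \sum c_n e^{-n^2t/2} \sin(n\xi)$. From $u(\xi,0) = 2 \sin(\xi) + 3 \sin(2 \xi) + \sin(5 \xi)$: $c_1=2, c_2=3, c_5=1$.
So $u(\xi,t) = 3 e^{-2 t} \sin(2 \xi) + 2 e^{-t/2} \sin(\xi) + e^{-25 t/2} \sin(5 \xi)$, and $T(\xi,t) = e^{-2t}u(\xi,t)$.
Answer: $T(\xi, t) = 3 e^{-4 t} \sin(2 \xi) + 2 e^{-5 t/2} \sin(\xi) + e^{-29 t/2} \sin(5 \xi)$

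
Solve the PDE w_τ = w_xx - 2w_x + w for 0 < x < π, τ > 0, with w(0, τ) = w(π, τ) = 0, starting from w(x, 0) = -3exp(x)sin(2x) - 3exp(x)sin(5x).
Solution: Substitute w = exp(x)u.
Then w_x = exp(x)(u_x + u), w_xx = exp(x)(u_xx + 2u_x + u), w_τ = exp(x)u_τ; substituting and dividing by exp(x), the lower-order terms cancel: u_τ = u_xx (standard heat equation).
Data for u: u(x,0) = exp(-x)w(x,0) = -3sin(2x) - 3sin(5x). The boundary conditions carry over: u(0,τ) = u(π,τ) = 0.
Separating variables: u = Σ c_n exp(-n²τ) sin(nx). From u(x,0) = -3sin(2x) - 3sin(5x): c_2=-3, c_5=-3.
So u(x,τ) = -3exp(-4τ)sin(2x) - 3exp(-25τ)sin(5x), and w(x,τ) = exp(x)u(x,τ).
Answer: w(x, τ) = -3exp(x)exp(-4τ)sin(2x) - 3exp(x)exp(-25τ)sin(5x)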